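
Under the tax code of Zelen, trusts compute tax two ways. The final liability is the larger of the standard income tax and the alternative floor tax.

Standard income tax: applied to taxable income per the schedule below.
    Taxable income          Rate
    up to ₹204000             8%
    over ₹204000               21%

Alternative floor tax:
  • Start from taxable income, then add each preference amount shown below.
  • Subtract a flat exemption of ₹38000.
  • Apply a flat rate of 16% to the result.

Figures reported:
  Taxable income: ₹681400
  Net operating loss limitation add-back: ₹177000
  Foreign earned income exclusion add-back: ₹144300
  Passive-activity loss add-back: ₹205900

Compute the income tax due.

Standard income tax:
  ₹204000 × 8% = ₹16320
  ₹477400 × 21% = ₹100254
  → ₹116574

Alternative floor tax:
  Adjusted income: ₹681400 + ₹177000 + ₹144300 + ₹205900 = ₹1208600
  Less exemption ₹38000 → base ₹1170600
  ₹1170600 × 16% = ₹187296

₹187296 > ₹116574, so the alternative floor tax is the binding amount.

₹187296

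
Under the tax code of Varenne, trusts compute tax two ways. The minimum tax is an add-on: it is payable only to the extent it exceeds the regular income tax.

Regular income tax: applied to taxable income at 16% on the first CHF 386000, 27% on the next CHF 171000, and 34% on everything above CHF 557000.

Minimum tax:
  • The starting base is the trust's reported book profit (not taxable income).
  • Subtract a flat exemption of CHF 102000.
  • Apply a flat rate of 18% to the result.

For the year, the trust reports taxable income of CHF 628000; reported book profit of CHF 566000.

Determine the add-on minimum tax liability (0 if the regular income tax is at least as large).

CHF 0

Regular income tax:
  CHF 386000 × 16% = CHF 61760
  CHF 171000 × 27% = CHF 46170
  CHF 71000 × 34% = CHF 24140
  → CHF 132070

Minimum tax:
  Base (reported book profit): CHF 566000
  Less exemption CHF 102000 → base CHF 464000
  CHF 464000 × 18% = CHF 83520

CHF 83520 ≤ CHF 132070, so no add-on is due.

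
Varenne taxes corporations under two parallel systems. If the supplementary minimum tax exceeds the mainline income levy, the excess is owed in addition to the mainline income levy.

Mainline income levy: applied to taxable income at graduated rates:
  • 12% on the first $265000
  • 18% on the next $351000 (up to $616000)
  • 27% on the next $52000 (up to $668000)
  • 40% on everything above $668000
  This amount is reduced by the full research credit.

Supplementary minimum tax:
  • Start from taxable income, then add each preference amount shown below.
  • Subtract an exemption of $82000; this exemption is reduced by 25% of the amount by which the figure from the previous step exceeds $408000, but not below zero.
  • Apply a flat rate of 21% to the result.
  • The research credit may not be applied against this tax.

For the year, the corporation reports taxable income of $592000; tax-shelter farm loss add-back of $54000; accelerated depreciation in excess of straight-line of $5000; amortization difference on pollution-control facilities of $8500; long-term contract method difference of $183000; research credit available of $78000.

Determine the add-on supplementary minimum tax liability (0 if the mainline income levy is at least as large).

Mainline income levy:
  $265000 × 12% = $31800
  $327000 × 18% = $58860
  → $90660
  Less research credit $78000 → $12660

Supplementary minimum tax:
  Adjusted income: $592000 + $54000 + $5000 + $8500 + $183000 = $842500
  Exemption: 25% × ($842500 − $408000) = $108625 ≥ $82000, so the exemption is fully phased out
  Base: $842500 − $0 = $842500
  $842500 × 21% = $176925

Excess of supplementary minimum tax over mainline income levy: $176925 − $12660 = $164265.

$164265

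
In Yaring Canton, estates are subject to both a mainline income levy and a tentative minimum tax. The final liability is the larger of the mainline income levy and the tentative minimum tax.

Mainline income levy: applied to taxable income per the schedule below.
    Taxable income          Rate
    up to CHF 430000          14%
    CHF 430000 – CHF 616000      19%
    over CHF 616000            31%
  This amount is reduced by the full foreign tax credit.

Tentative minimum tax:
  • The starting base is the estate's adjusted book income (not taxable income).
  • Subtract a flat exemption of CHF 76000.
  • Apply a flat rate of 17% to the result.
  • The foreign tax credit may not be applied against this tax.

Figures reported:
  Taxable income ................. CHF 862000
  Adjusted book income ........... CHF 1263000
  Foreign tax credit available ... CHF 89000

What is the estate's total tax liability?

Mainline income levy:
  CHF 430000 × 14% = CHF 60200
  CHF 186000 × 19% = CHF 35340
  CHF 246000 × 31% = CHF 76260
  → CHF 171800
  Less foreign tax credit CHF 89000 → CHF 82800

Tentative minimum tax:
  Base (adjusted book income): CHF 1263000
  Less exemption CHF 76000 → base CHF 1187000
  CHF 1187000 × 17% = CHF 201790

CHF 201790 > CHF 82800, so the tentative minimum tax is the binding amount.

CHF 201790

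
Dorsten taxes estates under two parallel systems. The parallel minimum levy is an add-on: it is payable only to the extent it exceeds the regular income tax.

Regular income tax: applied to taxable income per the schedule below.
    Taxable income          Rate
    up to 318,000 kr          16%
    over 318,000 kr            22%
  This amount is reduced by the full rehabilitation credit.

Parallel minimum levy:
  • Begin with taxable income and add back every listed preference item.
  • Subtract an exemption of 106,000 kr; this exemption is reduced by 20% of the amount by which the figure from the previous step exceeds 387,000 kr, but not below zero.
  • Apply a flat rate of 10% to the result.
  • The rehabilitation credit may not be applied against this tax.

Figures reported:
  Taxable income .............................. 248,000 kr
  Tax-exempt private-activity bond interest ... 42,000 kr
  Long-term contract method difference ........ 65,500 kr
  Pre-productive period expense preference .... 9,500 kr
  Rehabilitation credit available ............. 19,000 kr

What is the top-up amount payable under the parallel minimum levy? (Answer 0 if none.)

Regular income tax:
  248,000 kr × 16% = 39,680 kr
  Less rehabilitation credit 19,000 kr → 20,680 kr

Parallel minimum levy:
  Adjusted income: 248,000 kr + 42,000 kr + 65,500 kr + 9,500 kr = 365,000 kr
  Exemption: 365,000 kr ≤ 387,000 kr, so full 106,000 kr applies
  Base: 365,000 kr − 106,000 kr = 259,000 kr
  259,000 kr × 10% = 25,900 kr

Excess of parallel minimum levy over regular income tax: 25,900 kr − 20,680 kr = 5,220 kr.

5,220 kr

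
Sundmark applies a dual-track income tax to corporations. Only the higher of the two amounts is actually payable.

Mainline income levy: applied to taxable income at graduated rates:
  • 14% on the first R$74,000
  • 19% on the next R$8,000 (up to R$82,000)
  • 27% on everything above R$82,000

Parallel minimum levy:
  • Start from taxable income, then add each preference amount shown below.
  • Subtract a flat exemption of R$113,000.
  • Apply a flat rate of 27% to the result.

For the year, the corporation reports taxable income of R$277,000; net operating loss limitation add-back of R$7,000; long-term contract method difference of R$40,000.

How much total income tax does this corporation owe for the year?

R$64,530

Parallel minimum levy:
  Adjusted income: R$277,000 + R$7,000 + R$40,000 = R$324,000
  Less exemption R$113,000 → base R$211,000
  R$211,000 × 27% = R$56,970

Mainline income levy:
  R$74,000 × 14% = R$10,360
  R$8,000 × 19% = R$1,520
  R$195,000 × 27% = R$52,650
  → R$64,530

R$64,530 > R$56,970, so the mainline income levy governs.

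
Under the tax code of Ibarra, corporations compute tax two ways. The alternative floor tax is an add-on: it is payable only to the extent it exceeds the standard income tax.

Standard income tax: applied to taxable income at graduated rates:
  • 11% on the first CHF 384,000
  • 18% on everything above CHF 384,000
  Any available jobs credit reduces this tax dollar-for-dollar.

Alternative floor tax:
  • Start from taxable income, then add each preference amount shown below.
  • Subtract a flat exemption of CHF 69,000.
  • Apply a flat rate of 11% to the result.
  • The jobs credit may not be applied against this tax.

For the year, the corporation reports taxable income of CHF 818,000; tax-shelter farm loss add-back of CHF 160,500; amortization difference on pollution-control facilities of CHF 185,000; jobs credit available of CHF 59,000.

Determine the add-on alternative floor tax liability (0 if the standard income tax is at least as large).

CHF 59,035

Standard income tax:
  CHF 384,000 × 11% = CHF 42,240
  CHF 434,000 × 18% = CHF 78,120
  → CHF 120,360
  Less jobs credit CHF 59,000 → CHF 61,360

Alternative floor tax:
  Adjusted income: CHF 818,000 + CHF 160,500 + CHF 185,000 = CHF 1,163,500
  Less exemption CHF 69,000 → base CHF 1,094,500
  CHF 1,094,500 × 11% = CHF 120,395

Excess of alternative floor tax over standard income tax: CHF 120,395 − CHF 61,360 = CHF 59,035.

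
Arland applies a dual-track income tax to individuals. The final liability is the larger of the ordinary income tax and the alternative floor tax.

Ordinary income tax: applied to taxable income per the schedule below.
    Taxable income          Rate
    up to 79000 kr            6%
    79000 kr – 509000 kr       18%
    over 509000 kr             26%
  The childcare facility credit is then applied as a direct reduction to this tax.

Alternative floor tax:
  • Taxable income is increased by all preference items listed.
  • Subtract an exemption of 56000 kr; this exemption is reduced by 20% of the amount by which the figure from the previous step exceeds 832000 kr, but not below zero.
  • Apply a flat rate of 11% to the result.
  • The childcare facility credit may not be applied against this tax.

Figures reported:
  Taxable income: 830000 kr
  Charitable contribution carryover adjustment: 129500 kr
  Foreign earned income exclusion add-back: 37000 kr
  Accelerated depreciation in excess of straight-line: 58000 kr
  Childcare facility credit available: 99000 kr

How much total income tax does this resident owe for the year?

114730 kr

Ordinary income tax:
  79000 kr × 6% = 4740 kr
  430000 kr × 18% = 77400 kr
  321000 kr × 26% = 83460 kr
  → 165600 kr
  Less childcare facility credit 99000 kr → 66600 kr

Alternative floor tax:
  Adjusted income: 830000 kr + 129500 kr + 37000 kr + 58000 kr = 1054500 kr
  Exemption: 56000 kr − 20% × (1054500 kr − 832000 kr) = 56000 kr − 44500 kr = 11500 kr
  Base: 1054500 kr − 11500 kr = 1043000 kr
  1043000 kr × 11% = 114730 kr

114730 kr > 66600 kr, so the alternative floor tax is the binding amount.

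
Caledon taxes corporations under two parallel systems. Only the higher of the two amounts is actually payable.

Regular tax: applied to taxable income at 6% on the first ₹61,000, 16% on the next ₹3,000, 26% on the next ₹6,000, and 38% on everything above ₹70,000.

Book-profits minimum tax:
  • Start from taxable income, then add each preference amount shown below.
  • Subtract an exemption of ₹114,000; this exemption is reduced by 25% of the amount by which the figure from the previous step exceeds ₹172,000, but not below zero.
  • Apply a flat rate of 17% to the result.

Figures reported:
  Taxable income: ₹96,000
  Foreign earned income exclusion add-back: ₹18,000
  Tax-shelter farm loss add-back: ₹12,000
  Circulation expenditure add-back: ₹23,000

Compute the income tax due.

₹15,580

Regular tax:
  ₹61,000 × 6% = ₹3,660
  ₹3,000 × 16% = ₹480
  ₹6,000 × 26% = ₹1,560
  ₹26,000 × 38% = ₹9,880
  → ₹15,580

Book-profits minimum tax:
  Adjusted income: ₹96,000 + ₹18,000 + ₹12,000 + ₹23,000 = ₹149,000
  Exemption: ₹149,000 ≤ ₹172,000, so full ₹114,000 applies
  Base: ₹149,000 − ₹114,000 = ₹35,000
  ₹35,000 × 17% = ₹5,950

₹15,580 > ₹5,950, so the regular tax governs.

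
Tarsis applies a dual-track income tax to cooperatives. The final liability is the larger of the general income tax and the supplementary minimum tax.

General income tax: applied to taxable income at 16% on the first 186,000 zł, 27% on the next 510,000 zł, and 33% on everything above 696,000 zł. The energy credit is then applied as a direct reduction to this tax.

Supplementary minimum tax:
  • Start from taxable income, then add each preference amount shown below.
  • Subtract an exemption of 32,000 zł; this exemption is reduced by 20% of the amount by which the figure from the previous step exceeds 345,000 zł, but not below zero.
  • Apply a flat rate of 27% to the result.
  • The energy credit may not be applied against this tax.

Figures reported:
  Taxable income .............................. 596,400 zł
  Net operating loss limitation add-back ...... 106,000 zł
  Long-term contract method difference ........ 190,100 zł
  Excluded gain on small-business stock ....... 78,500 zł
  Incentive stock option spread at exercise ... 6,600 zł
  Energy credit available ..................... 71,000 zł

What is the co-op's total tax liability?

Supplementary minimum tax:
  Adjusted income: 596,400 zł + 106,000 zł + 190,100 zł + 78,500 zł + 6,600 zł = 977,600 zł
  Exemption: 20% × (977,600 zł − 345,000 zł) = 126,520 zł ≥ 32,000 zł, so the exemption is fully phased out
  Base: 977,600 zł − 0 zł = 977,600 zł
  977,600 zł × 27% = 263,952 zł

General income tax:
  186,000 zł × 16% = 29,760 zł
  410,400 zł × 27% = 110,808 zł
  → 140,568 zł
  Less energy credit 71,000 zł → 69,568 zł

263,952 zł > 69,568 zł, so the supplementary minimum tax is the binding amount.

263,952 zł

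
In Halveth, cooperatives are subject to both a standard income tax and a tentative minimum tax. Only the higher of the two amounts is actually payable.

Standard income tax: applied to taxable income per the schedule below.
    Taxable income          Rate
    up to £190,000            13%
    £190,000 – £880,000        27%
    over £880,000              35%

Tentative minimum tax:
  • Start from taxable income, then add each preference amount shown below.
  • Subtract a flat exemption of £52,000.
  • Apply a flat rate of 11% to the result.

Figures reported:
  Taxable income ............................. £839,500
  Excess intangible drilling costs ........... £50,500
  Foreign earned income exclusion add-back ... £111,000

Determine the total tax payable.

£200,065

Tentative minimum tax:
  Adjusted income: £839,500 + £50,500 + £111,000 = £1,001,000
  Less exemption £52,000 → base £949,000
  £949,000 × 11% = £104,390

Standard income tax:
  £190,000 × 13% = £24,700
  £649,500 × 27% = £175,365
  → £200,065

£200,065 > £104,390, so the standard income tax governs.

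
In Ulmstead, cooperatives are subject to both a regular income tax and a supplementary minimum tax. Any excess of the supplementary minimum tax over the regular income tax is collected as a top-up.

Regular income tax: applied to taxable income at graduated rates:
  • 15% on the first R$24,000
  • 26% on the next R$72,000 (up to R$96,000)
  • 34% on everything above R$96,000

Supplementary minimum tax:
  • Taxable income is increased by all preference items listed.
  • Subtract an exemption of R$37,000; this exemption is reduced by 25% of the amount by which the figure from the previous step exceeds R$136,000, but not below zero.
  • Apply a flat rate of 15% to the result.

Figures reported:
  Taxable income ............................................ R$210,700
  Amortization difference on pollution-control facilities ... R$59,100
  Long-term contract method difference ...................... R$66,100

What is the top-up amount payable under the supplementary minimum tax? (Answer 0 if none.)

Regular income tax:
  R$24,000 × 15% = R$3,600
  R$72,000 × 26% = R$18,720
  R$114,700 × 34% = R$38,998
  → R$61,318

Supplementary minimum tax:
  Adjusted income: R$210,700 + R$59,100 + R$66,100 = R$335,900
  Exemption: 25% × (R$335,900 − R$136,000) = R$49,975 ≥ R$37,000, so the exemption is fully phased out
  Base: R$335,900 − R$0 = R$335,900
  R$335,900 × 15% = R$50,385

R$50,385 ≤ R$61,318, so no add-on is due.

R$0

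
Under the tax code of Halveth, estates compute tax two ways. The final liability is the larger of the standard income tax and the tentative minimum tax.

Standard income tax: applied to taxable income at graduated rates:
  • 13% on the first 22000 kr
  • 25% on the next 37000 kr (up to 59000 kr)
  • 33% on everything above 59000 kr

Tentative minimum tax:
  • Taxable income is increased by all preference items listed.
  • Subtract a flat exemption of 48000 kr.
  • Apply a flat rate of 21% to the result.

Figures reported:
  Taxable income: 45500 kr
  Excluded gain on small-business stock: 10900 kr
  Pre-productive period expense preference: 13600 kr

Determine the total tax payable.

8735 kr

Tentative minimum tax:
  Adjusted income: 45500 kr + 10900 kr + 13600 kr = 70000 kr
  Less exemption 48000 kr → base 22000 kr
  22000 kr × 21% = 4620 kr

Standard income tax:
  22000 kr × 13% = 2860 kr
  23500 kr × 25% = 5875 kr
  → 8735 kr

8735 kr > 4620 kr, so the standard income tax governs.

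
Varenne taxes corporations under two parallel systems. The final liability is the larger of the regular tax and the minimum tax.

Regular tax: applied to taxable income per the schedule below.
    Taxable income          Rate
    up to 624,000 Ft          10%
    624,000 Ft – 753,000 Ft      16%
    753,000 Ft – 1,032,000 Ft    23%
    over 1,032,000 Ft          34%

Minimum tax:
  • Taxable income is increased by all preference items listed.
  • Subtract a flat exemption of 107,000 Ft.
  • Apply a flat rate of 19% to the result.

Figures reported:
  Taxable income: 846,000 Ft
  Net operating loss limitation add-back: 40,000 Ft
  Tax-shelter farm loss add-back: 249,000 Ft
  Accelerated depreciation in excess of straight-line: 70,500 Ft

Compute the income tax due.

Minimum tax:
  Adjusted income: 846,000 Ft + 40,000 Ft + 249,000 Ft + 70,500 Ft = 1,205,500 Ft
  Less exemption 107,000 Ft → base 1,098,500 Ft
  1,098,500 Ft × 19% = 208,715 Ft

Regular tax:
  624,000 Ft × 10% = 62,400 Ft
  129,000 Ft × 16% = 20,640 Ft
  93,000 Ft × 23% = 21,390 Ft
  → 104,430 Ft

208,715 Ft > 104,430 Ft, so the minimum tax is the binding amount.

208,715 Ft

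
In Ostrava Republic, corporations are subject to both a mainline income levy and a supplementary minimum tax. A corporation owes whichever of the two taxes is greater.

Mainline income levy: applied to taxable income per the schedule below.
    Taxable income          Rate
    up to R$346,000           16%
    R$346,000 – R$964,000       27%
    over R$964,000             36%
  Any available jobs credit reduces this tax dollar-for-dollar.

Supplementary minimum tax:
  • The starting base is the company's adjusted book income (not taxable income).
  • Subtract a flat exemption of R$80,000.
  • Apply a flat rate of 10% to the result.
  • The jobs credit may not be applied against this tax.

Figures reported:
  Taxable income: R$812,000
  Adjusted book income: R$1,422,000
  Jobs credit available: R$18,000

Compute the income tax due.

Supplementary minimum tax:
  Base (adjusted book income): R$1,422,000
  Less exemption R$80,000 → base R$1,342,000
  R$1,342,000 × 10% = R$134,200

Mainline income levy:
  R$346,000 × 16% = R$55,360
  R$466,000 × 27% = R$125,820
  → R$181,180
  Less jobs credit R$18,000 → R$163,180

R$163,180 > R$134,200, so the mainline income levy governs.

R$163,180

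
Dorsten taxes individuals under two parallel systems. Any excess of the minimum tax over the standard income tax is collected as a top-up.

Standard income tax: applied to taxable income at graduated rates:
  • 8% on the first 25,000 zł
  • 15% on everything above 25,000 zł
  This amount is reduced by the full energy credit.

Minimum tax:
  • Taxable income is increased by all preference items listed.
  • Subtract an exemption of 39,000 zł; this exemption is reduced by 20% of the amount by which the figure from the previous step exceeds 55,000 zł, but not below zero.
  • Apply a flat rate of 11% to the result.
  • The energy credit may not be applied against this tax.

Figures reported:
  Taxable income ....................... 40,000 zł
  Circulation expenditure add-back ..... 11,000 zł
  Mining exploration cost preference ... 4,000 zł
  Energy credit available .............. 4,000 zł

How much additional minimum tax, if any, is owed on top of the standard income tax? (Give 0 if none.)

1,510 zł

Minimum tax:
  Adjusted income: 40,000 zł + 11,000 zł + 4,000 zł = 55,000 zł
  Exemption: 55,000 zł ≤ 55,000 zł, so full 39,000 zł applies
  Base: 55,000 zł − 39,000 zł = 16,000 zł
  16,000 zł × 11% = 1,760 zł

Standard income tax:
  25,000 zł × 8% = 2,000 zł
  15,000 zł × 15% = 2,250 zł
  → 4,250 zł
  Less energy credit 4,000 zł → 250 zł

Excess of minimum tax over standard income tax: 1,760 zł − 250 zł = 1,510 zł.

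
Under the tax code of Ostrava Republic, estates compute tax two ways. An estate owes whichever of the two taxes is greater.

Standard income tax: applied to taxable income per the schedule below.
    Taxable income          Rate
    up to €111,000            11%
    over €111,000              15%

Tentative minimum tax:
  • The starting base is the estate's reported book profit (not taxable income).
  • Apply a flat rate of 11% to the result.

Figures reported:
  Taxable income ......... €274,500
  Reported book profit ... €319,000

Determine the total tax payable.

€36,735

Standard income tax:
  €111,000 × 11% = €12,210
  €163,500 × 15% = €24,525
  → €36,735

Tentative minimum tax:
  Base (reported book profit): €319,000
  €319,000 × 11% = €35,090

€36,735 > €35,090, so the standard income tax governs.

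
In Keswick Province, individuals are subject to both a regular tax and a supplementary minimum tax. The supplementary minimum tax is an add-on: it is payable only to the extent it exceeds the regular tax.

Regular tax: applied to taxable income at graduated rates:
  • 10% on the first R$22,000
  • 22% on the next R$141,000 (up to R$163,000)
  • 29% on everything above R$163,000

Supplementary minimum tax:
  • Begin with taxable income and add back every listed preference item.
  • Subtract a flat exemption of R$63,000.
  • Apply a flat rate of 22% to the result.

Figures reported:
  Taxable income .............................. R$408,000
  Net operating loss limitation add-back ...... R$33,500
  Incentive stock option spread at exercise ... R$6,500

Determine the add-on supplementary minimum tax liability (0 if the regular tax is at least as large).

R$0

Regular tax:
  R$22,000 × 10% = R$2,200
  R$141,000 × 22% = R$31,020
  R$245,000 × 29% = R$71,050
  → R$104,270

Supplementary minimum tax:
  Adjusted income: R$408,000 + R$33,500 + R$6,500 = R$448,000
  Less exemption R$63,000 → base R$385,000
  R$385,000 × 22% = R$84,700

R$84,700 ≤ R$104,270, so no add-on is due.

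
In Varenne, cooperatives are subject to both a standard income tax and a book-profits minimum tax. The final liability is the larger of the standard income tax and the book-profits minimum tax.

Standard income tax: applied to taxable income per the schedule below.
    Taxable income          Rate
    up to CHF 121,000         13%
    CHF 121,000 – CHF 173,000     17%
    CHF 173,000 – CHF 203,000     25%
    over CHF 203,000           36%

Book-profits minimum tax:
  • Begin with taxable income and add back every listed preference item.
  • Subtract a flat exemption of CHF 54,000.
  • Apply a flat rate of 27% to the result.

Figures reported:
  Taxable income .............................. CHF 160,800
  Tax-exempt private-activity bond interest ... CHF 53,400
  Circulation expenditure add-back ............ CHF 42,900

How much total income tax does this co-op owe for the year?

Book-profits minimum tax:
  Adjusted income: CHF 160,800 + CHF 53,400 + CHF 42,900 = CHF 257,100
  Less exemption CHF 54,000 → base CHF 203,100
  CHF 203,100 × 27% = CHF 54,837

Standard income tax:
  CHF 121,000 × 13% = CHF 15,730
  CHF 39,800 × 17% = CHF 6,766
  → CHF 22,496

CHF 54,837 > CHF 22,496, so the book-profits minimum tax is the binding amount.

CHF 54,837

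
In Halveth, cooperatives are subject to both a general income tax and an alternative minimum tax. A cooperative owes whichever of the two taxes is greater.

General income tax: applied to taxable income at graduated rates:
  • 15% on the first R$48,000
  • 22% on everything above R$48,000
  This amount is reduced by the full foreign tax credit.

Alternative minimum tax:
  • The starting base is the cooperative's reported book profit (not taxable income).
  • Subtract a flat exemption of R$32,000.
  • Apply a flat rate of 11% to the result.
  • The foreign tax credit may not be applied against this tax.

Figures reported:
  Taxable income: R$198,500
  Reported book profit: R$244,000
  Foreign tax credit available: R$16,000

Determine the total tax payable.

General income tax:
  R$48,000 × 15% = R$7,200
  R$150,500 × 22% = R$33,110
  → R$40,310
  Less foreign tax credit R$16,000 → R$24,310

Alternative minimum tax:
  Base (reported book profit): R$244,000
  Less exemption R$32,000 → base R$212,000
  R$212,000 × 11% = R$23,320

R$24,310 > R$23,320, so the general income tax governs.

R$24,310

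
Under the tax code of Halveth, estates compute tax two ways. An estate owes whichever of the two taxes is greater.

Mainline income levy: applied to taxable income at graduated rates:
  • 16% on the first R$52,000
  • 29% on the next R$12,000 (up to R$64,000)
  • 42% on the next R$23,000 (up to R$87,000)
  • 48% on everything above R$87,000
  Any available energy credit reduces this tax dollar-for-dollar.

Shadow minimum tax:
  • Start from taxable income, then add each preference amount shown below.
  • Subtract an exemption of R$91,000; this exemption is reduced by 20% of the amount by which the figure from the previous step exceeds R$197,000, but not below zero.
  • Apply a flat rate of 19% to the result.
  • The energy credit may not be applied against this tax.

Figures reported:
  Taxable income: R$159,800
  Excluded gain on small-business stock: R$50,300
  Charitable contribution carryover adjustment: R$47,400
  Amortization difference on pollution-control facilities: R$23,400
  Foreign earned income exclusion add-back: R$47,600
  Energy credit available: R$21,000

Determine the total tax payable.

R$50,122

Mainline income levy:
  R$52,000 × 16% = R$8,320
  R$12,000 × 29% = R$3,480
  R$23,000 × 42% = R$9,660
  R$72,800 × 48% = R$34,944
  → R$56,404
  Less energy credit R$21,000 → R$35,404

Shadow minimum tax:
  Adjusted income: R$159,800 + R$50,300 + R$47,400 + R$23,400 + R$47,600 = R$328,500
  Exemption: R$91,000 − 20% × (R$328,500 − R$197,000) = R$91,000 − R$26,300 = R$64,700
  Base: R$328,500 − R$64,700 = R$263,800
  R$263,800 × 19% = R$50,122

R$50,122 > R$35,404, so the shadow minimum tax is the binding amount.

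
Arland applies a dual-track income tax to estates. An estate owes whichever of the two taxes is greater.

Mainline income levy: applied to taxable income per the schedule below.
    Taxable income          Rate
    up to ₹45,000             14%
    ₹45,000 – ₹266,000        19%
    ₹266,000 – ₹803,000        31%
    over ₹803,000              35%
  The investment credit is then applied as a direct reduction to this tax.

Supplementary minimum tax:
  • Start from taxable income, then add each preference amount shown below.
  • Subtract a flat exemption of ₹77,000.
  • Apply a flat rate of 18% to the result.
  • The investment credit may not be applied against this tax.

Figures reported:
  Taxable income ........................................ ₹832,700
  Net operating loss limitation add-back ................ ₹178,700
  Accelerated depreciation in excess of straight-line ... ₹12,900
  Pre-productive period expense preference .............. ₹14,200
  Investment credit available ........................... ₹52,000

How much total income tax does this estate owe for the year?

₹173,155

Supplementary minimum tax:
  Adjusted income: ₹832,700 + ₹178,700 + ₹12,900 + ₹14,200 = ₹1,038,500
  Less exemption ₹77,000 → base ₹961,500
  ₹961,500 × 18% = ₹173,070

Mainline income levy:
  ₹45,000 × 14% = ₹6,300
  ₹221,000 × 19% = ₹41,990
  ₹537,000 × 31% = ₹166,470
  ₹29,700 × 35% = ₹10,395
  → ₹225,155
  Less investment credit ₹52,000 → ₹173,155

₹173,155 > ₹173,070, so the mainline income levy governs.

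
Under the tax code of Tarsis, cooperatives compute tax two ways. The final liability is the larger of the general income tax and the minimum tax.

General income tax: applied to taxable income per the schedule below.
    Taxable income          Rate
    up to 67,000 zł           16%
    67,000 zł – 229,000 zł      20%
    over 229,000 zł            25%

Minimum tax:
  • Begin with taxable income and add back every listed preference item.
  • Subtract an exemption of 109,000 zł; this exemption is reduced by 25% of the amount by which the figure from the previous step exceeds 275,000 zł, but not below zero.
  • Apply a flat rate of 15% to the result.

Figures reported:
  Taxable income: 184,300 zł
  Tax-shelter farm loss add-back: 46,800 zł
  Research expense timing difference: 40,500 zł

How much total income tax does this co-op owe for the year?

34,180 zł

General income tax:
  67,000 zł × 16% = 10,720 zł
  117,300 zł × 20% = 23,460 zł
  → 34,180 zł

Minimum tax:
  Adjusted income: 184,300 zł + 46,800 zł + 40,500 zł = 271,600 zł
  Exemption: 271,600 zł ≤ 275,000 zł, so full 109,000 zł applies
  Base: 271,600 zł − 109,000 zł = 162,600 zł
  162,600 zł × 15% = 24,390 zł

34,180 zł > 24,390 zł, so the general income tax governs.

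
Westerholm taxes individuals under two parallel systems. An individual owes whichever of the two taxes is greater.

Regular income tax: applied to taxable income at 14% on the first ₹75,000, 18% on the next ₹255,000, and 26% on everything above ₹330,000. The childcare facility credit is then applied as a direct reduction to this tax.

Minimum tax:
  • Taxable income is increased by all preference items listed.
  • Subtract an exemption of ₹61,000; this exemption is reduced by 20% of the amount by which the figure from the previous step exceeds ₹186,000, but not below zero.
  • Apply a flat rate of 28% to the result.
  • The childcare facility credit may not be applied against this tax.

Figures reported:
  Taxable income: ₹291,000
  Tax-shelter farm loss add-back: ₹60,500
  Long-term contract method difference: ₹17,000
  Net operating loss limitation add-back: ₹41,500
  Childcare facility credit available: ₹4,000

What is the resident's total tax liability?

Minimum tax:
  Adjusted income: ₹291,000 + ₹60,500 + ₹17,000 + ₹41,500 = ₹410,000
  Exemption: ₹61,000 − 20% × (₹410,000 − ₹186,000) = ₹61,000 − ₹44,800 = ₹16,200
  Base: ₹410,000 − ₹16,200 = ₹393,800
  ₹393,800 × 28% = ₹110,264

Regular income tax:
  ₹75,000 × 14% = ₹10,500
  ₹216,000 × 18% = ₹38,880
  → ₹49,380
  Less childcare facility credit ₹4,000 → ₹45,380

₹110,264 > ₹45,380, so the minimum tax is the binding amount.

₹110,264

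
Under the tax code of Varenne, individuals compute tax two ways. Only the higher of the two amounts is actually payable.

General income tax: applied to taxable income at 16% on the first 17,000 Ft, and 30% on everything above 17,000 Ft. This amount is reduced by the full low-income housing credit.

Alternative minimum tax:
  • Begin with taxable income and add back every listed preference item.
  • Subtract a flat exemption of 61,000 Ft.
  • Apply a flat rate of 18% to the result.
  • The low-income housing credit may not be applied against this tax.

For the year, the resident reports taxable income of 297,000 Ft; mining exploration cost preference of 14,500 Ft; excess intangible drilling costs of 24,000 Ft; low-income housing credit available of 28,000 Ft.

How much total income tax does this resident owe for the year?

58,720 Ft

General income tax:
  17,000 Ft × 16% = 2,720 Ft
  280,000 Ft × 30% = 84,000 Ft
  → 86,720 Ft
  Less low-income housing credit 28,000 Ft → 58,720 Ft

Alternative minimum tax:
  Adjusted income: 297,000 Ft + 14,500 Ft + 24,000 Ft = 335,500 Ft
  Less exemption 61,000 Ft → base 274,500 Ft
  274,500 Ft × 18% = 49,410 Ft

58,720 Ft > 49,410 Ft, so the general income tax governs.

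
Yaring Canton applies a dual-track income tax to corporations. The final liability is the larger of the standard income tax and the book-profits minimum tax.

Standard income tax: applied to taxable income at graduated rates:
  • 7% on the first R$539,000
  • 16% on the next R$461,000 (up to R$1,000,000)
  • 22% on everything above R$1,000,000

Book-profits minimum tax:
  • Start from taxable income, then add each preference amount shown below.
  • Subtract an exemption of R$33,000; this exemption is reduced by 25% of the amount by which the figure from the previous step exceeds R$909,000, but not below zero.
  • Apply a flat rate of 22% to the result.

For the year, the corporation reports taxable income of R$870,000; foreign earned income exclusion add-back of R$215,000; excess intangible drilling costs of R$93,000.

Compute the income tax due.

R$259,160

Book-profits minimum tax:
  Adjusted income: R$870,000 + R$215,000 + R$93,000 = R$1,178,000
  Exemption: 25% × (R$1,178,000 − R$909,000) = R$67,250 ≥ R$33,000, so the exemption is fully phased out
  Base: R$1,178,000 − R$0 = R$1,178,000
  R$1,178,000 × 22% = R$259,160

Standard income tax:
  R$539,000 × 7% = R$37,730
  R$331,000 × 16% = R$52,960
  → R$90,690

R$259,160 > R$90,690, so the book-profits minimum tax is the binding amount.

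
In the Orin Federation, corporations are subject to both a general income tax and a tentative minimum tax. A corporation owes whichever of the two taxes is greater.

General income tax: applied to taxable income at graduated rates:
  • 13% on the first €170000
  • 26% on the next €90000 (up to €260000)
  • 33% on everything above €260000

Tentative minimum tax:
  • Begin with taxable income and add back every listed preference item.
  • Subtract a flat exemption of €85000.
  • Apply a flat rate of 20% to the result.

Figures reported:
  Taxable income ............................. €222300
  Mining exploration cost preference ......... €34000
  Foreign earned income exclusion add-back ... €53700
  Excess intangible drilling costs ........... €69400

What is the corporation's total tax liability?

€58880

General income tax:
  €170000 × 13% = €22100
  €52300 × 26% = €13598
  → €35698

Tentative minimum tax:
  Adjusted income: €222300 + €34000 + €53700 + €69400 = €379400
  Less exemption €85000 → base €294400
  €294400 × 20% = €58880

€58880 > €35698, so the tentative minimum tax is the binding amount.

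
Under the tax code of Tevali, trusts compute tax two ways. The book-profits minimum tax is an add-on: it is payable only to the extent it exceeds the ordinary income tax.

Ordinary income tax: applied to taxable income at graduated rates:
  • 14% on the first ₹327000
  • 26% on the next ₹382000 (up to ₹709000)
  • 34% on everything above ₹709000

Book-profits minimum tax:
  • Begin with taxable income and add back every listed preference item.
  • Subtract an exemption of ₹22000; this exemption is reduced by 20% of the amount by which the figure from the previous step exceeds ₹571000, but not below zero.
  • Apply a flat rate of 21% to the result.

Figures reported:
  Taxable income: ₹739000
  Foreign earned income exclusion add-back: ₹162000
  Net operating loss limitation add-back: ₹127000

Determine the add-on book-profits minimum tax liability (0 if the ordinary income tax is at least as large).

Book-profits minimum tax:
  Adjusted income: ₹739000 + ₹162000 + ₹127000 = ₹1028000
  Exemption: 20% × (₹1028000 − ₹571000) = ₹91400 ≥ ₹22000, so the exemption is fully phased out
  Base: ₹1028000 − ₹0 = ₹1028000
  ₹1028000 × 21% = ₹215880

Ordinary income tax:
  ₹327000 × 14% = ₹45780
  ₹382000 × 26% = ₹99320
  ₹30000 × 34% = ₹10200
  → ₹155300

Excess of book-profits minimum tax over ordinary income tax: ₹215880 − ₹155300 = ₹60580.

₹60580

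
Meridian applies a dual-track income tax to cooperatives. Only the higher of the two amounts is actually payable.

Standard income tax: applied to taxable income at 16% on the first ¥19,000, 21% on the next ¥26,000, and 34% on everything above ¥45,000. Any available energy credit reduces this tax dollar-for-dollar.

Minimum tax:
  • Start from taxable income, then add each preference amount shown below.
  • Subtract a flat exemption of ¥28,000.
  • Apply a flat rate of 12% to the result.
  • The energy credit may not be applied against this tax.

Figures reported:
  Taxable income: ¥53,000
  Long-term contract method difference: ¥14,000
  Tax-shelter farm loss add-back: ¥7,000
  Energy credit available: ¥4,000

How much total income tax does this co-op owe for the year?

Standard income tax:
  ¥19,000 × 16% = ¥3,040
  ¥26,000 × 21% = ¥5,460
  ¥8,000 × 34% = ¥2,720
  → ¥11,220
  Less energy credit ¥4,000 → ¥7,220

Minimum tax:
  Adjusted income: ¥53,000 + ¥14,000 + ¥7,000 = ¥74,000
  Less exemption ¥28,000 → base ¥46,000
  ¥46,000 × 12% = ¥5,520

¥7,220 > ¥5,520, so the standard income tax governs.

¥7,220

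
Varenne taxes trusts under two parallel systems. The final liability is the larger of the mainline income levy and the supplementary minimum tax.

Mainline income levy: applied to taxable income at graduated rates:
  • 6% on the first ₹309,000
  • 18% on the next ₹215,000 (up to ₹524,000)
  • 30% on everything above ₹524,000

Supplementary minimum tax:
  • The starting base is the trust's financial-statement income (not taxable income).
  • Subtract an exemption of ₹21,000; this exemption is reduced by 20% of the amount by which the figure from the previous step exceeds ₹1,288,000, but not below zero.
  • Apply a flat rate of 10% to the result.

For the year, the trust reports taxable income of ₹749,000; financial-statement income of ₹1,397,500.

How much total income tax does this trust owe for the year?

₹139,750

Mainline income levy:
  ₹309,000 × 6% = ₹18,540
  ₹215,000 × 18% = ₹38,700
  ₹225,000 × 30% = ₹67,500
  → ₹124,740

Supplementary minimum tax:
  Base (financial-statement income): ₹1,397,500
  Exemption: 20% × (₹1,397,500 − ₹1,288,000) = ₹21,900 ≥ ₹21,000, so the exemption is fully phased out
  Base: ₹1,397,500 − ₹0 = ₹1,397,500
  ₹1,397,500 × 10% = ₹139,750

₹139,750 > ₹124,740, so the supplementary minimum tax is the binding amount.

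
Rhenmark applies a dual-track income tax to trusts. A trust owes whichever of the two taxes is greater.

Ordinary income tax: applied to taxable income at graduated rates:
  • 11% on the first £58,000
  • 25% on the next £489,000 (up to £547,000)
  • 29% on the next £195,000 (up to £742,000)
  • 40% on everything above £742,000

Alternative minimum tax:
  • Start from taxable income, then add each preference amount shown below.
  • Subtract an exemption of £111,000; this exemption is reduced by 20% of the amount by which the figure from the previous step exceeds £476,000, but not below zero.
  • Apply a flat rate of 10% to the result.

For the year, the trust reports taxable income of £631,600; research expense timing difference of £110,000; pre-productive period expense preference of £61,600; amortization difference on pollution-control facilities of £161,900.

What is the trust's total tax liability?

Ordinary income tax:
  £58,000 × 11% = £6,380
  £489,000 × 25% = £122,250
  £84,600 × 29% = £24,534
  → £153,164

Alternative minimum tax:
  Adjusted income: £631,600 + £110,000 + £61,600 + £161,900 = £965,100
  Exemption: £111,000 − 20% × (£965,100 − £476,000) = £111,000 − £97,820 = £13,180
  Base: £965,100 − £13,180 = £951,920
  £951,920 × 10% = £95,192

£153,164 > £95,192, so the ordinary income tax governs.

£153,164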